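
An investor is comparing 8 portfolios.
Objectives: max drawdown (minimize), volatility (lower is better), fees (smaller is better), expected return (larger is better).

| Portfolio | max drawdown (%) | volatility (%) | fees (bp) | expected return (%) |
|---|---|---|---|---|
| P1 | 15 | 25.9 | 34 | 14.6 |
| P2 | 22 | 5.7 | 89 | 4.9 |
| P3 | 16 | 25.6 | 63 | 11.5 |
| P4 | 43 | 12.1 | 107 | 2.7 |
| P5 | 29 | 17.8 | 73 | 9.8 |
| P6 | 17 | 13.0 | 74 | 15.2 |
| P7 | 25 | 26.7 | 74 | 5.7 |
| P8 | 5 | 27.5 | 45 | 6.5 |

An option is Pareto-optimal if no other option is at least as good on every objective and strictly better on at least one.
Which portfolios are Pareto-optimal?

P1: not dominated (best fees).
P2: not dominated (best volatility).
P3: not dominated.
P4: dominated by P2 (max drawdown 22≤43, volatility 5.7≤12.1, fees 89≤107, expected return 4.9≥2.7).
P5: not dominated.
P6: not dominated (best expected return).
P7: dominated by P1 (max drawdown 15≤25, volatility 25.9≤26.7, fees 34≤74, expected return 14.6≥5.7).
P8: not dominated (best max drawdown).

P1, P2, P3, P5, P6, P8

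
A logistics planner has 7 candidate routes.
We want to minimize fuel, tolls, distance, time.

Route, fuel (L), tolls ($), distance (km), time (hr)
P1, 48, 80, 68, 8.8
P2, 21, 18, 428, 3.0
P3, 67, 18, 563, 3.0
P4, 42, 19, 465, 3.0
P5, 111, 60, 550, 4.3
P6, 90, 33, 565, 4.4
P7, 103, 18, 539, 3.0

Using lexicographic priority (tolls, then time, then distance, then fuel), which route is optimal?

P2

First minimize tolls: best is 18, kept {P2, P3, P7}.
Then minimize time: best is 3.0, kept {P2, P3, P7}.
Then minimize distance: best is 428, kept {P2}.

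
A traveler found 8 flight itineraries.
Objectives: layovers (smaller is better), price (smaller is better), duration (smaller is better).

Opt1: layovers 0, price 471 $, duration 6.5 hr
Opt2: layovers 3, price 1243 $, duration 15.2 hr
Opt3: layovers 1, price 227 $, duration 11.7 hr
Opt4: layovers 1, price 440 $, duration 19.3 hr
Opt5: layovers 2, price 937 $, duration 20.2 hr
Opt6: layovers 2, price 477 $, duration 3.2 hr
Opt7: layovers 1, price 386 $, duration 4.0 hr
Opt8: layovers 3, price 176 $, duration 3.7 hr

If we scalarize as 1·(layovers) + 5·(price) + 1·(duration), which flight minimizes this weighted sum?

Opt1: 1·0 + 5·471 + 1·6.5 = 2361.5
Opt2: 1·3 + 5·1243 + 1·15.2 = 6233.2
Opt3: 1·1 + 5·227 + 1·11.7 = 1147.7
Opt4: 1·1 + 5·440 + 1·19.3 = 2220.3
Opt5: 1·2 + 5·937 + 1·20.2 = 4707.2
Opt6: 1·2 + 5·477 + 1·3.2 = 2390.2
Opt7: 1·1 + 5·386 + 1·4.0 = 1935.0
Opt8: 1·3 + 5·176 + 1·3.7 = 886.7
Lowest: Opt8 at 886.7.

Opt8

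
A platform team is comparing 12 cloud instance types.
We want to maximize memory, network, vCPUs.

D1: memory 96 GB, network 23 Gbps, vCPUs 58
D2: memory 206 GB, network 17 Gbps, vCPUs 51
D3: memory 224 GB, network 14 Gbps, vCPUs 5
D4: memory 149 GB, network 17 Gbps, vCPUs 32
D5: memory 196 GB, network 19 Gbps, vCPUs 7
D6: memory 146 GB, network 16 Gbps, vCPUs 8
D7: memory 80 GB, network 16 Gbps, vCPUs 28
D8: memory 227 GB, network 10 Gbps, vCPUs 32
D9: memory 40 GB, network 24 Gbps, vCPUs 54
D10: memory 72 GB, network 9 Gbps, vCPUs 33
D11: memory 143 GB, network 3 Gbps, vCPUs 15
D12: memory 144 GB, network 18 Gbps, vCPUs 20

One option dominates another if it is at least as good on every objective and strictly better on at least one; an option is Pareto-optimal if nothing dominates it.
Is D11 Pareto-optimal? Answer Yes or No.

No

D2 vs D11: memory 206≥143, network 17≥3, vCPUs 51≥15 — D2 is at least as good on every objective and strictly better on at least one, so D2 dominates D11.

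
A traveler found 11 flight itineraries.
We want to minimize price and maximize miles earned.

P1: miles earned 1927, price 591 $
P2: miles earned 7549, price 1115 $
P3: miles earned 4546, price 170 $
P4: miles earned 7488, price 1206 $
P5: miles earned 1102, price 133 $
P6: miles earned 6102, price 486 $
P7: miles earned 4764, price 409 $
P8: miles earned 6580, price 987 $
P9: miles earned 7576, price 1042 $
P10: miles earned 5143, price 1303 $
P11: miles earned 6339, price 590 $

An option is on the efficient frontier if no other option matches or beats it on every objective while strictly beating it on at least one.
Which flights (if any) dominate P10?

P2: miles earned 7549≥5143, price 1115≤1303 — dominates P10.
P4: miles earned 7488≥5143, price 1206≤1303 — dominates P10.
P6: miles earned 6102≥5143, price 486≤1303 — dominates P10.
P8: miles earned 6580≥5143, price 987≤1303 — dominates P10.
P9: miles earned 7576≥5143, price 1042≤1303 — dominates P10.
P11: miles earned 6339≥5143, price 590≤1303 — dominates P10.
Others (P1, P3, P5, P7) are each worse than P10 on at least one objective.

P2, P4, P6, P8, P9, P11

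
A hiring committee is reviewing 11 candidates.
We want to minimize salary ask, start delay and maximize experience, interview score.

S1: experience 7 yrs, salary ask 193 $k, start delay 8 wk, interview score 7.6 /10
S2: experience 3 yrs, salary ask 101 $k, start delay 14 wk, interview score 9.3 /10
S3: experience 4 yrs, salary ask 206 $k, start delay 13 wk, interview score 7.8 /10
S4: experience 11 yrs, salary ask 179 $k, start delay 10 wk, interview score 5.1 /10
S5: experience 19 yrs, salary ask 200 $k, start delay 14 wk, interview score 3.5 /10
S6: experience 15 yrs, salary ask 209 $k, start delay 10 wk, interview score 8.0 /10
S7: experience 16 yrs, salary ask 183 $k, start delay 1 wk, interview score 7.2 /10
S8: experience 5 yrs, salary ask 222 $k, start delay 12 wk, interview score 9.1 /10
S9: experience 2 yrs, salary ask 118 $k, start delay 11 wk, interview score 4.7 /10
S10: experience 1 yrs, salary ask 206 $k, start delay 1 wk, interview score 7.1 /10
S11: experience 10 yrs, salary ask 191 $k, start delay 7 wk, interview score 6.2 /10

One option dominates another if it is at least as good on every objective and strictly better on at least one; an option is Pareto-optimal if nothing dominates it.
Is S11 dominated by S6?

S6 vs S11: S6 is worse on salary ask (209 vs 191), so it does not dominate S11.

No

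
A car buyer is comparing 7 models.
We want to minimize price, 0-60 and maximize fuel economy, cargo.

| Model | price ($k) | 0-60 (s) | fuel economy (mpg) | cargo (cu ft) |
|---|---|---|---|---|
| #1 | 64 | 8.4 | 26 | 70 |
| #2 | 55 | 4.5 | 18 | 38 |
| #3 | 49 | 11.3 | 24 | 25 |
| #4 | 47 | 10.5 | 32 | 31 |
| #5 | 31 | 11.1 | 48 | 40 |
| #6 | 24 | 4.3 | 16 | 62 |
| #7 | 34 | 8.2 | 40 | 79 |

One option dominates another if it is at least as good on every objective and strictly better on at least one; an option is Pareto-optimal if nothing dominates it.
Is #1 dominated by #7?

#7 vs #1: price 34≤64, 0-60 8.2≤8.4, fuel economy 40≥26, cargo 79≥70 — #7 is at least as good on every objective with at least one strict improvement.

Yes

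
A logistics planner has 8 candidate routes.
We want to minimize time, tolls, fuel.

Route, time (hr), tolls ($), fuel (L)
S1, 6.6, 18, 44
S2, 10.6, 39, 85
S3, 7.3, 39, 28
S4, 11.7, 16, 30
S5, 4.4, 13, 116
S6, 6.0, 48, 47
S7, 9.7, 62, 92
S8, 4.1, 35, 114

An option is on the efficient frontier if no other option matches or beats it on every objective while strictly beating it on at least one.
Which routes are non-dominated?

S1, S3, S4, S5, S6, S8

S1: not dominated.
S2: dominated by S1 (time 6.6≤10.6, tolls 18≤39, fuel 44≤85).
S3: not dominated (best fuel).
S4: not dominated.
S5: not dominated (best tolls).
S6: not dominated.
S7: dominated by S1 (time 6.6≤9.7, tolls 18≤62, fuel 44≤92).
S8: not dominated (best time).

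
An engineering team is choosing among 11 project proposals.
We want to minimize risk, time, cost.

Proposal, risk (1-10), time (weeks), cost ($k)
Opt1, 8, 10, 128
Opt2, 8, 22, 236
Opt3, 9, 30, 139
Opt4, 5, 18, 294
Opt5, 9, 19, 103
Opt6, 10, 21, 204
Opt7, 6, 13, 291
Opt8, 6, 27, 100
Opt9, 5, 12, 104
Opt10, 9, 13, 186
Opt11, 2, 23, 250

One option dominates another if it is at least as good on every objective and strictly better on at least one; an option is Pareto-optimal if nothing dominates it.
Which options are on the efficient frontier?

Opt1: not dominated (best time).
Opt2: dominated by Opt1 (risk 8≤8, time 10≤22, cost 128≤236).
Opt3: dominated by Opt1 (risk 8≤9, time 10≤30, cost 128≤139).
Opt4: dominated by Opt9 (risk 5≤5, time 12≤18, cost 104≤294).
Opt5: not dominated.
Opt6: dominated by Opt1 (risk 8≤10, time 10≤21, cost 128≤204).
Opt7: dominated by Opt9 (risk 5≤6, time 12≤13, cost 104≤291).
Opt8: not dominated (best cost).
Opt9: not dominated.
Opt10: dominated by Opt1 (risk 8≤9, time 10≤13, cost 128≤186).
Opt11: not dominated (best risk).

Opt1, Opt5, Opt8, Opt9, Opt11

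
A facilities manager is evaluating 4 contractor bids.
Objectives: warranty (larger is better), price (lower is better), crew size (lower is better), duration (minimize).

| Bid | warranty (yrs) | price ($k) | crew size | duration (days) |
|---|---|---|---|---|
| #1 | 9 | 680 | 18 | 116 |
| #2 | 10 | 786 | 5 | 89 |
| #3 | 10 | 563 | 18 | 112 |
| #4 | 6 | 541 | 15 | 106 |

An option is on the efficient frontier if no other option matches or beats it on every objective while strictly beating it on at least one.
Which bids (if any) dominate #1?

#3: warranty 10≥9, price 563≤680, crew size 18≤18, duration 112≤116 — dominates #1.
Others (#2, #4) are each worse than #1 on at least one objective.

#3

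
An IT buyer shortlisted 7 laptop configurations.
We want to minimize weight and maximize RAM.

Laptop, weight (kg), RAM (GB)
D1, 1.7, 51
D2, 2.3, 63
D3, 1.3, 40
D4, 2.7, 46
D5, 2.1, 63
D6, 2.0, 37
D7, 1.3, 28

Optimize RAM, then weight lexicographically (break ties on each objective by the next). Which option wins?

First maximize RAM: best is 63, kept {D2, D5}.
Then minimize weight: best is 2.1, kept {D5}.

D5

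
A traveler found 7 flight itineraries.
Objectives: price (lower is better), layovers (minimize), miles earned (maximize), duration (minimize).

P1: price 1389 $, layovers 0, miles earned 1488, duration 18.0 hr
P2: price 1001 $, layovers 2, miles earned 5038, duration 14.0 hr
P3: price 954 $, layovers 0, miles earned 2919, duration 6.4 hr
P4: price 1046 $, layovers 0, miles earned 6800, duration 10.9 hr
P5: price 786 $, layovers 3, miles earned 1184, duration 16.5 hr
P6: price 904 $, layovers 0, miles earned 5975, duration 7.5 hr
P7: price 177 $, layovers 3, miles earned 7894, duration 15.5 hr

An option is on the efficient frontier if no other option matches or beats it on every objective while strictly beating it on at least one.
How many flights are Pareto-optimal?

P1: dominated by P3 (price 954≤1389, layovers 0≤0, miles earned 2919≥1488, duration 6.4≤18.0).
P2: dominated by P6 (price 904≤1001, layovers 0≤2, miles earned 5975≥5038, duration 7.5≤14.0).
P3: not dominated (best duration).
P4: not dominated.
P5: dominated by P7 (price 177≤786, layovers 3≤3, miles earned 7894≥1184, duration 15.5≤16.5).
P6: not dominated.
P7: not dominated (best price).
Pareto-optimal: P3, P4, P6, P7 → 4.

4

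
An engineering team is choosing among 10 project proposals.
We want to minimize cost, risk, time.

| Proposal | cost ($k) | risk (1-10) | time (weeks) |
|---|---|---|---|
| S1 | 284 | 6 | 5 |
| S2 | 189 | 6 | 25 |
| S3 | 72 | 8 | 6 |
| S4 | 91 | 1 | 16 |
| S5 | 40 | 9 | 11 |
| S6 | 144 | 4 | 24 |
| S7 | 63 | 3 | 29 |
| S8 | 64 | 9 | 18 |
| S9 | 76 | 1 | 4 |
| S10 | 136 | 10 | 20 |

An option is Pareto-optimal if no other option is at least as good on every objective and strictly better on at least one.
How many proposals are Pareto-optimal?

S1: dominated by S9 (cost 76≤284, risk 1≤6, time 4≤5).
S2: dominated by S4 (cost 91≤189, risk 1≤6, time 16≤25).
S3: not dominated.
S4: dominated by S9 (cost 76≤91, risk 1≤1, time 4≤16).
S5: not dominated (best cost).
S6: dominated by S4 (cost 91≤144, risk 1≤4, time 16≤24).
S7: not dominated.
S8: dominated by S5 (cost 40≤64, risk 9≤9, time 11≤18).
S9: not dominated (best time).
S10: dominated by S3 (cost 72≤136, risk 8≤10, time 6≤20).
Pareto-optimal: S3, S5, S7, S9 → 4.

4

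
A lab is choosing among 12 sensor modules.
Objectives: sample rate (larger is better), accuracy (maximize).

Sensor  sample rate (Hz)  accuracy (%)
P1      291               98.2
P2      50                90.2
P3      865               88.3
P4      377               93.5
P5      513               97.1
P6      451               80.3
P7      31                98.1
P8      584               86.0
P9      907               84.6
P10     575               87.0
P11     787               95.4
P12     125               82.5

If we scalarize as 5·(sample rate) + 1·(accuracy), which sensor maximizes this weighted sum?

P9

P1: 5·291 + 1·98.2 = 1553.2
P2: 5·50 + 1·90.2 = 340.2
P3: 5·865 + 1·88.3 = 4413.3
P4: 5·377 + 1·93.5 = 1978.5
P5: 5·513 + 1·97.1 = 2662.1
P6: 5·451 + 1·80.3 = 2335.3
P7: 5·31 + 1·98.1 = 253.1
P8: 5·584 + 1·86.0 = 3006.0
P9: 5·907 + 1·84.6 = 4619.6
P10: 5·575 + 1·87.0 = 2962.0
P11: 5·787 + 1·95.4 = 4030.4
P12: 5·125 + 1·82.5 = 707.5
Highest: P9 at 4619.6.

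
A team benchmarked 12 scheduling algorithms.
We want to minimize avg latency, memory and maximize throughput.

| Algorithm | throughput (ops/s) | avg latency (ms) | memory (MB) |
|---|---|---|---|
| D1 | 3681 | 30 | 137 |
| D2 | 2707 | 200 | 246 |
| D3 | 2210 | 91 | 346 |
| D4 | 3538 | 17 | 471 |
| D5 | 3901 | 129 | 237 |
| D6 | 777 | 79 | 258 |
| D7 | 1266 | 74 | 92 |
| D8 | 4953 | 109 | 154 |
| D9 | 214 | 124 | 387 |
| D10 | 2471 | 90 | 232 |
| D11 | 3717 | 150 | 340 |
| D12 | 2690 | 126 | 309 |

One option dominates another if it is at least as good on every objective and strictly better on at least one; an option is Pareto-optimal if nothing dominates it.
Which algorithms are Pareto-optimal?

D1: not dominated.
D2: dominated by D1 (throughput 3681≥2707, avg latency 30≤200, memory 137≤246).
D3: dominated by D1 (throughput 3681≥2210, avg latency 30≤91, memory 137≤346).
D4: not dominated (best avg latency).
D5: dominated by D8 (throughput 4953≥3901, avg latency 109≤129, memory 154≤237).
D6: dominated by D1 (throughput 3681≥777, avg latency 30≤79, memory 137≤258).
D7: not dominated (best memory).
D8: not dominated (best throughput).
D9: dominated by D1 (throughput 3681≥214, avg latency 30≤124, memory 137≤387).
D10: dominated by D1 (throughput 3681≥2471, avg latency 30≤90, memory 137≤232).
D11: dominated by D5 (throughput 3901≥3717, avg latency 129≤150, memory 237≤340).
D12: dominated by D1 (throughput 3681≥2690, avg latency 30≤126, memory 137≤309).

D1, D4, D7, D8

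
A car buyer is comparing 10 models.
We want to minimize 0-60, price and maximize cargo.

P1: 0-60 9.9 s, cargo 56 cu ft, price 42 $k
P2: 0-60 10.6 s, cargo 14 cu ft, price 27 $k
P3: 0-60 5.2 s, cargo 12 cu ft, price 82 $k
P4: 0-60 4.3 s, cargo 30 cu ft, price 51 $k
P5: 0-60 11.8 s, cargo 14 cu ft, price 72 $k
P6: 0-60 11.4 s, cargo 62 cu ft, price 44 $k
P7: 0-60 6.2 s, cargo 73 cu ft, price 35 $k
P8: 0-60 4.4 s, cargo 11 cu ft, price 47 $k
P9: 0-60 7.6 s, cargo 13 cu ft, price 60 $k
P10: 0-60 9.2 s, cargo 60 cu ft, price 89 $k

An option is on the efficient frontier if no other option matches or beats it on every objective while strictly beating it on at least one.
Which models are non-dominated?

P1: dominated by P7 (0-60 6.2≤9.9, cargo 73≥56, price 35≤42).
P2: not dominated (best price).
P3: dominated by P4 (0-60 4.3≤5.2, cargo 30≥12, price 51≤82).
P4: not dominated (best 0-60).
P5: dominated by P1 (0-60 9.9≤11.8, cargo 56≥14, price 42≤72).
P6: dominated by P7 (0-60 6.2≤11.4, cargo 73≥62, price 35≤44).
P7: not dominated (best cargo).
P8: not dominated.
P9: dominated by P4 (0-60 4.3≤7.6, cargo 30≥13, price 51≤60).
P10: dominated by P7 (0-60 6.2≤9.2, cargo 73≥60, price 35≤89).

P2, P4, P7, P8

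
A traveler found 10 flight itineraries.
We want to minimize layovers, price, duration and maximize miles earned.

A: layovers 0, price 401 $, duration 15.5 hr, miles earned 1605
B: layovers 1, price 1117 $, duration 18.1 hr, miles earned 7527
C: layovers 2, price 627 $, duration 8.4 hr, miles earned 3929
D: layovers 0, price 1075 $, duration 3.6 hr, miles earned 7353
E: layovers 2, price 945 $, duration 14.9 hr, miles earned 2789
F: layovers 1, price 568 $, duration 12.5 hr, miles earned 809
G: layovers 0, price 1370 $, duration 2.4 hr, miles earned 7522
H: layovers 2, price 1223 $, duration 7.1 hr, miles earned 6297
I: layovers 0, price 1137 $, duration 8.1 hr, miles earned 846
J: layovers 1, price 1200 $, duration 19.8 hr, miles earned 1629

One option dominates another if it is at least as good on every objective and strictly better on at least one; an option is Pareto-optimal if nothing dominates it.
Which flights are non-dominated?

A, B, C, D, F, G

A: not dominated (best price).
B: not dominated (best miles earned).
C: not dominated.
D: not dominated.
E: dominated by C (layovers 2≤2, price 627≤945, duration 8.4≤14.9, miles earned 3929≥2789).
F: not dominated.
G: not dominated (best duration).
H: dominated by D (layovers 0≤2, price 1075≤1223, duration 3.6≤7.1, miles earned 7353≥6297).
I: dominated by D (layovers 0≤0, price 1075≤1137, duration 3.6≤8.1, miles earned 7353≥846).
J: dominated by B (layovers 1≤1, price 1117≤1200, duration 18.1≤19.8, miles earned 7527≥1629).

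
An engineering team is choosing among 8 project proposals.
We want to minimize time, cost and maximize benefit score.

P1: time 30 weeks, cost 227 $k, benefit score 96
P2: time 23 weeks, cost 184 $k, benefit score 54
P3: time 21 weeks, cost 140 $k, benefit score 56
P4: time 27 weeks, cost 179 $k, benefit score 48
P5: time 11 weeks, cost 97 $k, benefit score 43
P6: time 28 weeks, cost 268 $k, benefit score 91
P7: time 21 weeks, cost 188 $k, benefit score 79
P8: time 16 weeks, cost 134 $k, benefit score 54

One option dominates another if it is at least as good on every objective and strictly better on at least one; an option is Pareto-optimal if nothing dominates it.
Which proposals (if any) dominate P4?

P3, P8

P3: time 21≤27, cost 140≤179, benefit score 56≥48 — dominates P4.
P8: time 16≤27, cost 134≤179, benefit score 54≥48 — dominates P4.
Others (P1, P2, P5, P6, P7) are each worse than P4 on at least one objective.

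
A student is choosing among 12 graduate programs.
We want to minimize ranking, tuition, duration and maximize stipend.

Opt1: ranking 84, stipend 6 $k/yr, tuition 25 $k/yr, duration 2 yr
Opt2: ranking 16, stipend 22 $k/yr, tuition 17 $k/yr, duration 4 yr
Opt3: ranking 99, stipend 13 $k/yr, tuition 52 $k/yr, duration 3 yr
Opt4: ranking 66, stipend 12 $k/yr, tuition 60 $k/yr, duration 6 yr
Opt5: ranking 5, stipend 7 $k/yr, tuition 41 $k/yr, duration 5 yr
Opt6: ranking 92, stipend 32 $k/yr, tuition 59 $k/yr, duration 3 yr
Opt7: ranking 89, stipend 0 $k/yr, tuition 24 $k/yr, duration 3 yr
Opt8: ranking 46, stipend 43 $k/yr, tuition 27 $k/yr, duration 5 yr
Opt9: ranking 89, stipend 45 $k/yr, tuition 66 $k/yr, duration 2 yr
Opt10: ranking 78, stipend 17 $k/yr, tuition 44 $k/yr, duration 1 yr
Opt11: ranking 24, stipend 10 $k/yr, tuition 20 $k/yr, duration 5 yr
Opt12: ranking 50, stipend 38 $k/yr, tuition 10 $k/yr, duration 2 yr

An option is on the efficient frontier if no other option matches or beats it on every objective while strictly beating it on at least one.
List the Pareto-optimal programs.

Opt1: dominated by Opt12 (ranking 50≤84, stipend 38≥6, tuition 10≤25, duration 2≤2).
Opt2: not dominated.
Opt3: dominated by Opt10 (ranking 78≤99, stipend 17≥13, tuition 44≤52, duration 1≤3).
Opt4: dominated by Opt2 (ranking 16≤66, stipend 22≥12, tuition 17≤60, duration 4≤6).
Opt5: not dominated (best ranking).
Opt6: dominated by Opt12 (ranking 50≤92, stipend 38≥32, tuition 10≤59, duration 2≤3).
Opt7: dominated by Opt12 (ranking 50≤89, stipend 38≥0, tuition 10≤24, duration 2≤3).
Opt8: not dominated.
Opt9: not dominated (best stipend).
Opt10: not dominated (best duration).
Opt11: dominated by Opt2 (ranking 16≤24, stipend 22≥10, tuition 17≤20, duration 4≤5).
Opt12: not dominated (best tuition).

Opt2, Opt5, Opt8, Opt9, Opt10, Opt12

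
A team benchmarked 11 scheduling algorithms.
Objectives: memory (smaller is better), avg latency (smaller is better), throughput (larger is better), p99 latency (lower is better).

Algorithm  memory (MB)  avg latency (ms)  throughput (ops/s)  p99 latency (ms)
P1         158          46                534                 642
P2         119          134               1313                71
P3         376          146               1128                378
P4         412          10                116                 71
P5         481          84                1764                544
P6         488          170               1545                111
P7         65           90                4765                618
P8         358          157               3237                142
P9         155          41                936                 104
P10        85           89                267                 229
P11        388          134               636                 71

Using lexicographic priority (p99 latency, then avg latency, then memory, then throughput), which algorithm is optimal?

P4

First minimize p99 latency: best is 71, kept {P2, P4, P11}.
Then minimize avg latency: best is 10, kept {P4}.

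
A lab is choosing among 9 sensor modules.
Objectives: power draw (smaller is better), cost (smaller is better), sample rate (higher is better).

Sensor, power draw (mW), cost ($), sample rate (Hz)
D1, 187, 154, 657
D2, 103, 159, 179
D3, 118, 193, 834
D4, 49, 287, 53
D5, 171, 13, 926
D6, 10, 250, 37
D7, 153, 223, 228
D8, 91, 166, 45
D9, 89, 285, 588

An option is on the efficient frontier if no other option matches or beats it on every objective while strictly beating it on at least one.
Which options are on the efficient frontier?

D2, D3, D4, D5, D6, D8, D9

D1: dominated by D5 (power draw 171≤187, cost 13≤154, sample rate 926≥657).
D2: not dominated.
D3: not dominated.
D4: not dominated.
D5: not dominated (best cost).
D6: not dominated (best power draw).
D7: dominated by D3 (power draw 118≤153, cost 193≤223, sample rate 834≥228).
D8: not dominated.
D9: not dominated.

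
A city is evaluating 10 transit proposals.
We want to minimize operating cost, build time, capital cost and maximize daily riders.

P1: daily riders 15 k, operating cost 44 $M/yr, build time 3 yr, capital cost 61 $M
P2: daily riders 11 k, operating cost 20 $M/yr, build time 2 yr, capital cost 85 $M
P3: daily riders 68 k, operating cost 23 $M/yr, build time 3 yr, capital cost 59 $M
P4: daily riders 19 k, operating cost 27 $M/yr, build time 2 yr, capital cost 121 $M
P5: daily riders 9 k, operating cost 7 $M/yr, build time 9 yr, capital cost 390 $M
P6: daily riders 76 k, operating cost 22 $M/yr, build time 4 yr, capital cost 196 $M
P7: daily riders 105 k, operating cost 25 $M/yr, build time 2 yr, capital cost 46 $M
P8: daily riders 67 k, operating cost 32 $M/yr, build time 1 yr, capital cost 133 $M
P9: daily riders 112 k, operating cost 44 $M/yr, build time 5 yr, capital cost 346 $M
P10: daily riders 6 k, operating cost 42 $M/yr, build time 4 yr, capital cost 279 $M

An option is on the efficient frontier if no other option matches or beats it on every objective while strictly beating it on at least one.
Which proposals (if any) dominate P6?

none

P1: worse on daily riders (15 vs 76).
P2: worse on daily riders (11 vs 76).
P3: worse on daily riders (68 vs 76).
P4: worse on daily riders (19 vs 76).
P5: worse on daily riders (9 vs 76).
P7: worse on operating cost (25 vs 22).
P8: worse on daily riders (67 vs 76).
P9: worse on operating cost (44 vs 22).
P10: worse on daily riders (6 vs 76).
No option dominates P6.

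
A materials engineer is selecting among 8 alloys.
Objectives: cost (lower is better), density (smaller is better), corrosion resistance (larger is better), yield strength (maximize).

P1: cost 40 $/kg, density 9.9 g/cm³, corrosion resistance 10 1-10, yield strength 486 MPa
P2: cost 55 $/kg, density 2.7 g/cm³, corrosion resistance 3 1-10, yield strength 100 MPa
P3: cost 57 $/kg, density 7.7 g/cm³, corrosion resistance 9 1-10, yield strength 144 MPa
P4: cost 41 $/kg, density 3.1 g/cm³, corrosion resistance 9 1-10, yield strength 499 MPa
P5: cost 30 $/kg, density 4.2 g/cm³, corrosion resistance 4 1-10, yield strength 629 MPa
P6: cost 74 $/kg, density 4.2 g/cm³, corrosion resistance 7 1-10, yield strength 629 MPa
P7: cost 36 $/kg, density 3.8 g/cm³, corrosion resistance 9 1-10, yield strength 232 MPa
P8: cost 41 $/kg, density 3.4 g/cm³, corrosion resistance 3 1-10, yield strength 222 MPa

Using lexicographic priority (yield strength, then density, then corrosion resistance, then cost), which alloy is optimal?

P6

First maximize yield strength: best is 629, kept {P5, P6}.
Then minimize density: best is 4.2, kept {P5, P6}.
Then maximize corrosion resistance: best is 7, kept {P6}.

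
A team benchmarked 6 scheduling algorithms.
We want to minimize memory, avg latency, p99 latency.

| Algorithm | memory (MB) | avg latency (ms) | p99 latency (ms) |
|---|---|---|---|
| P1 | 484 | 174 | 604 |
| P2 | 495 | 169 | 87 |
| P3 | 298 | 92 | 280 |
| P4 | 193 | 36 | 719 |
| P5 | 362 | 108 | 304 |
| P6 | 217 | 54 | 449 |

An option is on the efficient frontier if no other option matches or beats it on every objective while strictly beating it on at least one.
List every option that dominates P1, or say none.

P3: memory 298≤484, avg latency 92≤174, p99 latency 280≤604 — dominates P1.
P5: memory 362≤484, avg latency 108≤174, p99 latency 304≤604 — dominates P1.
P6: memory 217≤484, avg latency 54≤174, p99 latency 449≤604 — dominates P1.
Others (P2, P4) are each worse than P1 on at least one objective.

P3, P5, P6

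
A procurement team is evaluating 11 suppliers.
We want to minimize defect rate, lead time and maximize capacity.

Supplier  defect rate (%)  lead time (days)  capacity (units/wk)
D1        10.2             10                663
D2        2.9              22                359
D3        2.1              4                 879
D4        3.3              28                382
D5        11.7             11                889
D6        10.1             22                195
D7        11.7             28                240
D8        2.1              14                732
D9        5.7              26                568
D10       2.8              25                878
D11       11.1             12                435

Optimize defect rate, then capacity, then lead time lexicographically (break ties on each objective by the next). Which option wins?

D3

First minimize defect rate: best is 2.1, kept {D3, D8}.
Then maximize capacity: best is 879, kept {D3}.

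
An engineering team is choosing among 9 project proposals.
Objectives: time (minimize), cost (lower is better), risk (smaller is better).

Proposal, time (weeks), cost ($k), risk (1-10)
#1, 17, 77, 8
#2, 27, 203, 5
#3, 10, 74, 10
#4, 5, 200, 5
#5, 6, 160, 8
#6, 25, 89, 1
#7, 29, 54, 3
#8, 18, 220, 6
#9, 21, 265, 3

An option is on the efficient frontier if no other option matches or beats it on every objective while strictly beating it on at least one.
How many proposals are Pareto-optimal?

7

#1: not dominated.
#2: dominated by #4 (time 5≤27, cost 200≤203, risk 5≤5).
#3: not dominated.
#4: not dominated (best time).
#5: not dominated.
#6: not dominated (best risk).
#7: not dominated (best cost).
#8: dominated by #4 (time 5≤18, cost 200≤220, risk 5≤6).
#9: not dominated.
Pareto-optimal: #1, #3, #4, #5, #6, #7, #9 → 7.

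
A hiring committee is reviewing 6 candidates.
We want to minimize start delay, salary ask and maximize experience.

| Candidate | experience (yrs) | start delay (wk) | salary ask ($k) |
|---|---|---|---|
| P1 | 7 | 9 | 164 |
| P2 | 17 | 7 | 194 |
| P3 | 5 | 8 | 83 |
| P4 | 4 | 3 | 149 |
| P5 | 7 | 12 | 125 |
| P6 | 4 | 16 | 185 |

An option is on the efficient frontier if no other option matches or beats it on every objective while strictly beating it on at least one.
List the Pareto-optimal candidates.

P1, P2, P3, P4, P5

P1: not dominated.
P2: not dominated (best experience).
P3: not dominated (best salary ask).
P4: not dominated (best start delay).
P5: not dominated.
P6: dominated by P1 (experience 7≥4, start delay 9≤16, salary ask 164≤185).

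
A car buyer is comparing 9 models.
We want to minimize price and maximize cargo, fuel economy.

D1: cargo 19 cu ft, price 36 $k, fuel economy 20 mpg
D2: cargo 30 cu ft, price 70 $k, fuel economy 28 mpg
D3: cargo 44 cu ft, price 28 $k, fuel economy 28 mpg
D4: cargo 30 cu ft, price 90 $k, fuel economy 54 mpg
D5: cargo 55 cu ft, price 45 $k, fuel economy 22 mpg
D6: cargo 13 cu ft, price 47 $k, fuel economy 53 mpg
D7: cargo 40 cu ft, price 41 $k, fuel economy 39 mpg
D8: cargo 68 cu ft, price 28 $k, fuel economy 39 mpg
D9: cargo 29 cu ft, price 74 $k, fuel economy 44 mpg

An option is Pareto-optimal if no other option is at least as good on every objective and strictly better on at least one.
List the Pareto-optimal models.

D4, D6, D8, D9

D1: dominated by D3 (cargo 44≥19, price 28≤36, fuel economy 28≥20).
D2: dominated by D3 (cargo 44≥30, price 28≤70, fuel economy 28≥28).
D3: dominated by D8 (cargo 68≥44, price 28≤28, fuel economy 39≥28).
D4: not dominated (best fuel economy).
D5: dominated by D8 (cargo 68≥55, price 28≤45, fuel economy 39≥22).
D6: not dominated.
D7: dominated by D8 (cargo 68≥40, price 28≤41, fuel economy 39≥39).
D8: not dominated (best cargo).
D9: not dominated.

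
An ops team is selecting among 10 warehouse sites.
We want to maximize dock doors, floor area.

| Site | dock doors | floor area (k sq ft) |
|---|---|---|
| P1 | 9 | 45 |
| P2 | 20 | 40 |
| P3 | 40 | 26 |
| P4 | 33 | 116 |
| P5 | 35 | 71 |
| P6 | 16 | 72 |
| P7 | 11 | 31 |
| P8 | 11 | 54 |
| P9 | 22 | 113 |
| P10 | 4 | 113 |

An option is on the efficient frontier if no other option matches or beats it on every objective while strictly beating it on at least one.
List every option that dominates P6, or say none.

P4, P9

P4: dock doors 33≥16, floor area 116≥72 — dominates P6.
P9: dock doors 22≥16, floor area 113≥72 — dominates P6.
Others (P1, P2, P3, P5, P7, P8, P10) are each worse than P6 on at least one objective.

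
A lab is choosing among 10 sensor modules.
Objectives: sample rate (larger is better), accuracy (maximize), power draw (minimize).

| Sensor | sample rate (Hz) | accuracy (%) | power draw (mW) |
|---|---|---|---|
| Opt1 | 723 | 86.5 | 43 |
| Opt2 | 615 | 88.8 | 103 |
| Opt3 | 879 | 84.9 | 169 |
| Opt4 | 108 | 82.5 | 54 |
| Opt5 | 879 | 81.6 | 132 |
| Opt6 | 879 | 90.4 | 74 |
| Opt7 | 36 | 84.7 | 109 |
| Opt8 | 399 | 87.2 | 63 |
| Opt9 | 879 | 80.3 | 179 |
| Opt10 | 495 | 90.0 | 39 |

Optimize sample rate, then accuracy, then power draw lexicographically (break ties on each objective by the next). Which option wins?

First maximize sample rate: best is 879, kept {Opt3, Opt5, Opt6, Opt9}.
Then maximize accuracy: best is 90.4, kept {Opt6}.

Opt6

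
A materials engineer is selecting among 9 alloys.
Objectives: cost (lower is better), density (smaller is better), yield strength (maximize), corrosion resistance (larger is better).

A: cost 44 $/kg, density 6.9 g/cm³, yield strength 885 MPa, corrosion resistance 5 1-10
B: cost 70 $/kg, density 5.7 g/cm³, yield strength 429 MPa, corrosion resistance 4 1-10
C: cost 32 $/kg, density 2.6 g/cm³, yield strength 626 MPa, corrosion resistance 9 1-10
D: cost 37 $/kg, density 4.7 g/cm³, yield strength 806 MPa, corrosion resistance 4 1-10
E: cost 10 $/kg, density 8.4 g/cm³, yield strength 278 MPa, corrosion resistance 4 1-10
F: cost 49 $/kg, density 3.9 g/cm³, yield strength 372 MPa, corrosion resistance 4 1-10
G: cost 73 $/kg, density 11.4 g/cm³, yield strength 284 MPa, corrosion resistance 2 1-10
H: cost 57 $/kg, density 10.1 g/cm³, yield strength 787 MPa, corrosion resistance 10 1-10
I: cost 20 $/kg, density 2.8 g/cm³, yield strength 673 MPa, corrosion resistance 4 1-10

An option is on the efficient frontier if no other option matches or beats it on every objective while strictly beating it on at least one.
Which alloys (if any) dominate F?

C, I

C: cost 32≤49, density 2.6≤3.9, yield strength 626≥372, corrosion resistance 9≥4 — dominates F.
I: cost 20≤49, density 2.8≤3.9, yield strength 673≥372, corrosion resistance 4≥4 — dominates F.
Others (A, B, D, E, G, H) are each worse than F on at least one objective.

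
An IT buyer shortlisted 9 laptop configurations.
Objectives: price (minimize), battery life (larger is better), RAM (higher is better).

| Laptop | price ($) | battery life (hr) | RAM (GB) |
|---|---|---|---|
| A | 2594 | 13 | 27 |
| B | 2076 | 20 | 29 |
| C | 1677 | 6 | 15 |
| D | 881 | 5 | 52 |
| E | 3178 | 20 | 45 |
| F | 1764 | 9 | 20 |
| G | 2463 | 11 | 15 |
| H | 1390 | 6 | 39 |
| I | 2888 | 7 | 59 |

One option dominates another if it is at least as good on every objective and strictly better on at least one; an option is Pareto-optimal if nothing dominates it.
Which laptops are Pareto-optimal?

B, D, E, F, H, I

A: dominated by B (price 2076≤2594, battery life 20≥13, RAM 29≥27).
B: not dominated.
C: dominated by H (price 1390≤1677, battery life 6≥6, RAM 39≥15).
D: not dominated (best price).
E: not dominated.
F: not dominated.
G: dominated by B (price 2076≤2463, battery life 20≥11, RAM 29≥15).
H: not dominated.
I: not dominated (best RAM).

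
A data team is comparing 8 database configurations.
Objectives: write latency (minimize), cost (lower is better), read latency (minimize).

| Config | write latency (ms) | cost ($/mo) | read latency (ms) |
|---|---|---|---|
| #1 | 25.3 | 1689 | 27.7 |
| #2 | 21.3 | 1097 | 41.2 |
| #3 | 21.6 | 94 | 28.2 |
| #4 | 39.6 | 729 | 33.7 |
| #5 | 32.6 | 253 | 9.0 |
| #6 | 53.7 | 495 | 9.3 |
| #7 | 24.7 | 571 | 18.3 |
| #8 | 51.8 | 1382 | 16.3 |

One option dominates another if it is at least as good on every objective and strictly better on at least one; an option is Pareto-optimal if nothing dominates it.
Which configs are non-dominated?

#2, #3, #5, #7

#1: dominated by #7 (write latency 24.7≤25.3, cost 571≤1689, read latency 18.3≤27.7).
#2: not dominated (best write latency).
#3: not dominated (best cost).
#4: dominated by #3 (write latency 21.6≤39.6, cost 94≤729, read latency 28.2≤33.7).
#5: not dominated (best read latency).
#6: dominated by #5 (write latency 32.6≤53.7, cost 253≤495, read latency 9.0≤9.3).
#7: not dominated.
#8: dominated by #5 (write latency 32.6≤51.8, cost 253≤1382, read latency 9.0≤16.3).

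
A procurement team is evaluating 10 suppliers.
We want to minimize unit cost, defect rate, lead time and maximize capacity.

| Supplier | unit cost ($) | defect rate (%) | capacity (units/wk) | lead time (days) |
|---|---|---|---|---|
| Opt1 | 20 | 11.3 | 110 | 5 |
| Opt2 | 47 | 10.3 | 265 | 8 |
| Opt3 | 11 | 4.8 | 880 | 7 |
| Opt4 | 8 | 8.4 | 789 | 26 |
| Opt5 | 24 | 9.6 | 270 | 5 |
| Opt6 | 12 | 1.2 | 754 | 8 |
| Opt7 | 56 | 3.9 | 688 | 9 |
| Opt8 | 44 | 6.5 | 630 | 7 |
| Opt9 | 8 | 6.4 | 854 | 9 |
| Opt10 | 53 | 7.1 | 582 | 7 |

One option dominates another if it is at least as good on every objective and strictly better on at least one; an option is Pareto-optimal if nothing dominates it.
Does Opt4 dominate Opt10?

Opt4 vs Opt10: Opt4 is worse on defect rate (8.4 vs 7.1), so it does not dominate Opt10.

No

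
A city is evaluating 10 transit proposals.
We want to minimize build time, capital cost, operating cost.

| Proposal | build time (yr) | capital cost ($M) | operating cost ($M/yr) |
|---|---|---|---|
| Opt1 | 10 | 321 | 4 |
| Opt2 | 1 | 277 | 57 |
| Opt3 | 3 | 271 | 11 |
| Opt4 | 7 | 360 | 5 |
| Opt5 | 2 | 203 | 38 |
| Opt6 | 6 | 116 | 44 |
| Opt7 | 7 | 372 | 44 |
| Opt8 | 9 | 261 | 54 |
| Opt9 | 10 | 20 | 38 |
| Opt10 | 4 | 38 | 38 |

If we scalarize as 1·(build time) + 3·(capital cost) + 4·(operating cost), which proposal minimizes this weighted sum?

Opt1: 1·10 + 3·321 + 4·4 = 989
Opt2: 1·1 + 3·277 + 4·57 = 1060
Opt3: 1·3 + 3·271 + 4·11 = 860
Opt4: 1·7 + 3·360 + 4·5 = 1107
Opt5: 1·2 + 3·203 + 4·38 = 763
Opt6: 1·6 + 3·116 + 4·44 = 530
Opt7: 1·7 + 3·372 + 4·44 = 1299
Opt8: 1·9 + 3·261 + 4·54 = 1008
Opt9: 1·10 + 3·20 + 4·38 = 222
Opt10: 1·4 + 3·38 + 4·38 = 270
Lowest: Opt9 at 222.

Opt9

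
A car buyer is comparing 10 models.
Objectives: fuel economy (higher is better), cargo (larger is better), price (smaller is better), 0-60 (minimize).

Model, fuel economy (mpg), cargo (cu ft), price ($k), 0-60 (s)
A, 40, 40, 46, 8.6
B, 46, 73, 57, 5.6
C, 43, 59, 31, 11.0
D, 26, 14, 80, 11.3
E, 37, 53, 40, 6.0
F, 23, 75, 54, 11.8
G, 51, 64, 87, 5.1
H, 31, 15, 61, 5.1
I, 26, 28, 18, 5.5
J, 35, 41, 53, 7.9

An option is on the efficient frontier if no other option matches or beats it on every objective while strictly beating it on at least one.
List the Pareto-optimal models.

A, B, C, E, F, G, H, I

A: not dominated.
B: not dominated.
C: not dominated.
D: dominated by A (fuel economy 40≥26, cargo 40≥14, price 46≤80, 0-60 8.6≤11.3).
E: not dominated.
F: not dominated (best cargo).
G: not dominated (best fuel economy).
H: not dominated.
I: not dominated (best price).
J: dominated by E (fuel economy 37≥35, cargo 53≥41, price 40≤53, 0-60 6.0≤7.9).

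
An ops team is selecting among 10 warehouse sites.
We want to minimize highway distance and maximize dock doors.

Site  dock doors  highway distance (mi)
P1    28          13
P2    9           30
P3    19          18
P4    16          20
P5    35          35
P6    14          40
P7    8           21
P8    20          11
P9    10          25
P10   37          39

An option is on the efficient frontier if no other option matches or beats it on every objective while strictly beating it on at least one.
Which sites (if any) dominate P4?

P1, P3, P8

P1: dock doors 28≥16, highway distance 13≤20 — dominates P4.
P3: dock doors 19≥16, highway distance 18≤20 — dominates P4.
P8: dock doors 20≥16, highway distance 11≤20 — dominates P4.
Others (P2, P5, P6, P7, P9, P10) are each worse than P4 on at least one objective.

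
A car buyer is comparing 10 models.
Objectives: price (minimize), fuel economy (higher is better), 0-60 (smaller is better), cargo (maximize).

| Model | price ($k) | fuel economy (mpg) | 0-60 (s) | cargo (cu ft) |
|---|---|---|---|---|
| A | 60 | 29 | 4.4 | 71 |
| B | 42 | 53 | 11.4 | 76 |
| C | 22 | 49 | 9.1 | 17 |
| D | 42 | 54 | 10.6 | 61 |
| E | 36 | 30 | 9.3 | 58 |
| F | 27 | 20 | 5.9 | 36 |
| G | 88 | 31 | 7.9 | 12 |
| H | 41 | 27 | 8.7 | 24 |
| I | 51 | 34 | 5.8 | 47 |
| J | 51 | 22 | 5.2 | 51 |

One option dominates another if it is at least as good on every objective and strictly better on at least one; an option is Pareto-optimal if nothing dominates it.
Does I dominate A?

I vs A: I is worse on 0-60 (5.8 vs 4.4), so it does not dominate A.

No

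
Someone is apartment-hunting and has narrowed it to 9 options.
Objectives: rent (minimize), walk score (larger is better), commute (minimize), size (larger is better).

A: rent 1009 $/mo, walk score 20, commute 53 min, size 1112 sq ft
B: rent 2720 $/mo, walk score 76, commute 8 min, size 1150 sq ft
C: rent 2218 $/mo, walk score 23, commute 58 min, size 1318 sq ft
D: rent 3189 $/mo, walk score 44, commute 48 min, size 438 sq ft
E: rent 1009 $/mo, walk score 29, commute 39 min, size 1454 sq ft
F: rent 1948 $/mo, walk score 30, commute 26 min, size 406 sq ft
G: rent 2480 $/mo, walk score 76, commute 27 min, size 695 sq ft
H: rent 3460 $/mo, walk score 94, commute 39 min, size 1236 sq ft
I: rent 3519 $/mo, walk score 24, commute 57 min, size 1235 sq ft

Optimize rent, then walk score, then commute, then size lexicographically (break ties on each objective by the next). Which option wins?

E

First minimize rent: best is 1009, kept {A, E}.
Then maximize walk score: best is 29, kept {E}.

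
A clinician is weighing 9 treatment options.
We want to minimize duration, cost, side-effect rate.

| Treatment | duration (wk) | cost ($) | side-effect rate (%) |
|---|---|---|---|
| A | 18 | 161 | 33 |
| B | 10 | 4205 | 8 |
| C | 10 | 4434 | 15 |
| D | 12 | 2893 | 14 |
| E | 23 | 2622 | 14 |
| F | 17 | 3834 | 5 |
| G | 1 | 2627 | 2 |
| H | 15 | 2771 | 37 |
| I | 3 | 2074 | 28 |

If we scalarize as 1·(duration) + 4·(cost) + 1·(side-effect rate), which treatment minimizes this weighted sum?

A: 1·18 + 4·161 + 1·33 = 695
B: 1·10 + 4·4205 + 1·8 = 16838
C: 1·10 + 4·4434 + 1·15 = 17761
D: 1·12 + 4·2893 + 1·14 = 11598
E: 1·23 + 4·2622 + 1·14 = 10525
F: 1·17 + 4·3834 + 1·5 = 15358
G: 1·1 + 4·2627 + 1·2 = 10511
H: 1·15 + 4·2771 + 1·37 = 11136
I: 1·3 + 4·2074 + 1·28 = 8327
Lowest: A at 695.

A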